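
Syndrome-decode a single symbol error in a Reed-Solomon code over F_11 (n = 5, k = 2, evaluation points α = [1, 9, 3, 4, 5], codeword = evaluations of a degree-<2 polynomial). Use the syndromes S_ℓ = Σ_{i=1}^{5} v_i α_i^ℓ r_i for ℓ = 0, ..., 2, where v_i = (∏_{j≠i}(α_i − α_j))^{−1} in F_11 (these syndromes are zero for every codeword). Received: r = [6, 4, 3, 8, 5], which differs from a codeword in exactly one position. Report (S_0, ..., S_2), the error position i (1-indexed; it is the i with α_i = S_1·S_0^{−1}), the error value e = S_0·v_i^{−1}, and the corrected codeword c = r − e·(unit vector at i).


S = (4, 1, 3), error at position 3, error magnitude e = 3, c = [6, 4, 0, 8, 5].

Step 1: column multipliers v_i = (∏_{j≠i}(α_i − α_j))^{−1} mod 11.
  i = 1 (α = 1): (1−9)(1−3)(1−4)(1−5) = (−8)·(−2)·(−3)·(−4) = 192 ≡ 5, so v_1 = 5^{−1} = 9 (mod 11).
  i = 2 (α = 9): (9−1)(9−3)(9−4)(9−5) = 8·6·5·4 = 960 ≡ 3, so v_2 = 3^{−1} = 4 (mod 11).
  i = 3 (α = 3): (3−1)(3−9)(3−4)(3−5) = 2·(−6)·(−1)·(−2) = −24 ≡ 9, so v_3 = 9^{−1} = 5 (mod 11).
  i = 4 (α = 4): (4−1)(4−9)(4−3)(4−5) = 3·(−5)·1·(−1) = 15 ≡ 4, so v_4 = 4^{−1} = 3 (mod 11).
  i = 5 (α = 5): (5−1)(5−9)(5−3)(5−4) = 4·(−4)·2·1 = −32 ≡ 1, so v_5 = 1^{−1} = 1 (mod 11).
  v = [9, 4, 5, 3, 1].
Step 2: syndromes of r = [6, 4, 3, 8, 5] (all sums mod 11).
  S_0 = Σ v_i r_i = 9·6 + 4·4 + 5·3 + 3·8 + 1·5 = 114 ≡ 4.
  S_1 = Σ v_i α_i r_i = 9·1·6 + 4·9·4 + 5·3·3 + 3·4·8 + 1·5·5 = 364 ≡ 1.
  α_i^2 mod 11 = [1, 4, 9, 5, 3].
  S_2 = Σ v_i α_i^2 r_i = 9·1·6 + 4·4·4 + 5·9·3 + 3·5·8 + 1·3·5 = 388 ≡ 3.
  S = (4, 1, 3) ≠ 0, so r is not a codeword (an error is present).
Step 3: locate the error. For a single error e at position i, S_ℓ = v_i·e·α_i^ℓ, so α_err = S_1/S_0.
  S_0^{−1} = 4^{−1} = 3 (mod 11), so α_err = 1·3 = 3 ≡ 3 = α_3. Error position i = 3.
  Consistency check: S_2/S_1 = 3·1 = 3 ≡ 3 = α_err ✓ (single-error assumption holds).
Step 4: error magnitude e = S_0/v_3 = S_0·∏_{j≠3}(α_3 − α_j) = 4·9 = 36 ≡ 3 (mod 11).
Step 5: correct position 3: c_3 = r_3 − e = 3 − 3 ≡ 0 (mod 11). Hence c = [6, 4, 0, 8, 5].
  Check: interpolating c through the α_i gives m(x) = 9 + 8·x (degree < 2) with m(α_i) = c_i for every i, so c is indeed a codeword.


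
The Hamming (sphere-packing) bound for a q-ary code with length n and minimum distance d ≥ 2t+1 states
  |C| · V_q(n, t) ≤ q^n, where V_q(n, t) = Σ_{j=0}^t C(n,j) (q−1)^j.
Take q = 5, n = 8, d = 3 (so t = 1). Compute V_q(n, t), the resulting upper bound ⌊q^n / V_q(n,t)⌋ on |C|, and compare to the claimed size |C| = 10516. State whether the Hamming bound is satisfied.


V_q(n, t) = 33, q^n = 390625, Hamming bound = 11837, |C| = 10516 ≤ bound (satisfied).

Step 1: Compute V_q(n, t) = Σ_{j=0}^1 C(n, j) (q−1)^j.
  j = 0: C(8,0)·(4)^0 = 1·1 = 1.
  j = 1: C(8,1)·(4)^1 = 8·4 = 32.
  V_q(n, t) = 1 + 32 = 33.
Step 2: q^n = 5^8 = 390625.
Step 3: Hamming bound ⌊q^n / V_q(n,t)⌋ = ⌊390625/33⌋ = 11837.
Step 4: Compare |C| = 10516 to 11837: satisfied.
The claimed |C| lies below the Hamming bound.


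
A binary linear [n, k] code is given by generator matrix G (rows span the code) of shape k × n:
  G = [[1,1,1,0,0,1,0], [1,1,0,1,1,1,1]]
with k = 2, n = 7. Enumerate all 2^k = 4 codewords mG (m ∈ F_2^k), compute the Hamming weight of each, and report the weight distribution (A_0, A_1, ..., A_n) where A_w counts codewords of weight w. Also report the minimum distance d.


Weight distribution: A_0 = 1, A_4 = 2, A_6 = 1. Minimum distance d = 4.

Enumerate all 2^2 = 4 messages m ∈ F_2^2.
For each, compute codeword c = mG in F_2^7, then tally its weight.
  m = 00 → c = 0000000, weight = 0.
  m = 10 → c = 1110010, weight = 4.
  m = 01 → c = 1101111, weight = 6.
  m = 11 → c = 0011101, weight = 4.
Tally weights:
  weight 0: 1 codewords.
  weight 4: 2 codewords.
  weight 6: 1 codewords.
Minimum distance d = smallest w > 0 with A_w > 0 = 4.
Sanity: Σ A_w = 4 = 2^2 = 4 ✓.


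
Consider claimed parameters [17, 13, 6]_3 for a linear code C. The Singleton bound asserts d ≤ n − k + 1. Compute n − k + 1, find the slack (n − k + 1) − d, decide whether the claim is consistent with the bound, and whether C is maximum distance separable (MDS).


Singleton RHS = n − k + 1 = 5, slack = -1, bound violated (no such code; not MDS).

Singleton bound: d ≤ n − k + 1.
Here n = 17, k = 13, so n − k + 1 = 5.
Given d = 6, check d ≤ 5: NO.
Slack = (n − k + 1) − d = -1.
The slack is negative: d = 6 exceeds n − k + 1 = 5 by 1, so the Singleton bound is violated and no linear [17, 13, 6]_3 code can exist. In particular it is not MDS (MDS requires d = n − k + 1 exactly).
Description: the claimed parameters are [17, 13, 6]_3; such a code would be impossible (violates the Singleton bound).


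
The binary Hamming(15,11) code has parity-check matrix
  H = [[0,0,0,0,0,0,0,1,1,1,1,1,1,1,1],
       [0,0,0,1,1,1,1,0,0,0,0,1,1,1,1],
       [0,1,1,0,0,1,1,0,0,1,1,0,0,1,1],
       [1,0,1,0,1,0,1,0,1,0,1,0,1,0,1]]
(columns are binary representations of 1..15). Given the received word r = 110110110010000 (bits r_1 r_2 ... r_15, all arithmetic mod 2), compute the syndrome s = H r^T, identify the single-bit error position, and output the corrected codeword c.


s = (0, 1, 1, 0)^T, error position = 6, corrected codeword c = 110111110010000

Compute s = H r^T mod 2 one row at a time:
  s_1 = 1 + 0 + 0 + 1 + 0 + 0 + 0 + 0 = 2 ≡ 0 (mod 2).
  s_2 = 1 + 1 + 0 + 1 + 0 + 0 + 0 + 0 = 3 ≡ 1 (mod 2).
  s_3 = 1 + 0 + 0 + 1 + 0 + 1 + 0 + 0 = 3 ≡ 1 (mod 2).
  s_4 = 1 + 0 + 1 + 1 + 0 + 1 + 0 + 0 = 4 ≡ 0 (mod 2).
s = (0, 1, 1, 0)^T — this equals column 6 of H (binary 0110), so error is at position 6.
Correct: flip bit 6 of r = 110110110010000 to get c = 110111110010000.


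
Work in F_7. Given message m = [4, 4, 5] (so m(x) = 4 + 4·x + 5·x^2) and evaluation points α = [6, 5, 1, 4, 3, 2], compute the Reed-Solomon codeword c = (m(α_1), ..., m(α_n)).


c = [5, 2, 6, 2, 5, 4]

Message polynomial: m(x) = 4 + 4·x + 5·x^2 (mod 7).
For each evaluation point α_i, compute m(α_i) mod 7:
  α_1 = 6: Horner steps 5 → 6 → 5, so m(6) = 5.
  α_2 = 5: Horner steps 5 → 1 → 2, so m(5) = 2.
  α_3 = 1: Horner steps 5 → 2 → 6, so m(1) = 6.
  α_4 = 4: Horner steps 5 → 3 → 2, so m(4) = 2.
  α_5 = 3: Horner steps 5 → 5 → 5, so m(3) = 5.
  α_6 = 2: Horner steps 5 → 0 → 4, so m(2) = 4.
Codeword c = [5, 2, 6, 2, 5, 4] ∈ F_7^6.


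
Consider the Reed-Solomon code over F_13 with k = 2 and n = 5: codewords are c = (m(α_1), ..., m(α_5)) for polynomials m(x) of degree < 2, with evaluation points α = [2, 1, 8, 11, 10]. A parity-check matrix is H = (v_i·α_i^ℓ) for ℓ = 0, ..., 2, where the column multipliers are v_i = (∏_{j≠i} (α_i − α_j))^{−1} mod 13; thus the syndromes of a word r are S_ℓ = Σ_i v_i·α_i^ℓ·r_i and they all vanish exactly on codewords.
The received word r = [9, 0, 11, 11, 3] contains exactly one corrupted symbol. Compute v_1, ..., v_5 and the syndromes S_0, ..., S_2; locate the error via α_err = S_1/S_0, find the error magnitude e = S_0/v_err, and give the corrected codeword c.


S = (9, 8, 10), error at position 4, error magnitude e = 12, c = [9, 0, 11, 12, 3].

Step 1: column multipliers v_i = (∏_{j≠i}(α_i − α_j))^{−1} mod 13.
  i = 1 (α = 2): (2−1)(2−8)(2−11)(2−10) = 1·(−6)·(−9)·(−8) = −432 ≡ 10, so v_1 = 10^{−1} = 4 (mod 13).
  i = 2 (α = 1): (1−2)(1−8)(1−11)(1−10) = (−1)·(−7)·(−10)·(−9) = 630 ≡ 6, so v_2 = 6^{−1} = 11 (mod 13).
  i = 3 (α = 8): (8−2)(8−1)(8−11)(8−10) = 6·7·(−3)·(−2) = 252 ≡ 5, so v_3 = 5^{−1} = 8 (mod 13).
  i = 4 (α = 11): (11−2)(11−1)(11−8)(11−10) = 9·10·3·1 = 270 ≡ 10, so v_4 = 10^{−1} = 4 (mod 13).
  i = 5 (α = 10): (10−2)(10−1)(10−8)(10−11) = 8·9·2·(−1) = −144 ≡ 12, so v_5 = 12^{−1} = 12 (mod 13).
  v = [4, 11, 8, 4, 12].
Step 2: syndromes of r = [9, 0, 11, 11, 3] (all sums mod 13).
  S_0 = Σ v_i r_i = 4·9 + 11·0 + 8·11 + 4·11 + 12·3 = 204 ≡ 9.
  S_1 = Σ v_i α_i r_i = 4·2·9 + 11·1·0 + 8·8·11 + 4·11·11 + 12·10·3 = 1620 ≡ 8.
  α_i^2 mod 13 = [4, 1, 12, 4, 9].
  S_2 = Σ v_i α_i^2 r_i = 4·4·9 + 11·1·0 + 8·12·11 + 4·4·11 + 12·9·3 = 1700 ≡ 10.
  S = (9, 8, 10) ≠ 0, so r is not a codeword (an error is present).
Step 3: locate the error. For a single error e at position i, S_ℓ = v_i·e·α_i^ℓ, so α_err = S_1/S_0.
  S_0^{−1} = 9^{−1} = 3 (mod 13), so α_err = 8·3 = 24 ≡ 11 = α_4. Error position i = 4.
  Consistency check: S_2/S_1 = 10·5 = 50 ≡ 11 = α_err ✓ (single-error assumption holds).
Step 4: error magnitude e = S_0/v_4 = S_0·∏_{j≠4}(α_4 − α_j) = 9·10 = 90 ≡ 12 (mod 13).
Step 5: correct position 4: c_4 = r_4 − e = 11 − 12 ≡ 12 (mod 13). Hence c = [9, 0, 11, 12, 3].
  Check: interpolating c through the α_i gives m(x) = 4 + 9·x (degree < 2) with m(α_i) = c_i for every i, so c is indeed a codeword.


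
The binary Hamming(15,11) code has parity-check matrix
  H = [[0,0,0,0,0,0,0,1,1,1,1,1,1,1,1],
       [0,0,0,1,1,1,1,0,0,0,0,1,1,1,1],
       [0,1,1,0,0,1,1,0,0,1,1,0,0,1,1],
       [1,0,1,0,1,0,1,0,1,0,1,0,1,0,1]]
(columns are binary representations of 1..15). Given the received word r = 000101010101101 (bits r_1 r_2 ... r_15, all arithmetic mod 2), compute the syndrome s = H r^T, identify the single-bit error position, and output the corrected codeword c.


s = (1, 1, 1, 0)^T, error position = 14, corrected codeword c = 000101010101111

Compute s = H r^T mod 2 one row at a time:
  s_1 = 1 + 0 + 1 + 0 + 1 + 1 + 0 + 1 = 5 ≡ 1 (mod 2).
  s_2 = 1 + 0 + 1 + 0 + 1 + 1 + 0 + 1 = 5 ≡ 1 (mod 2).
  s_3 = 0 + 0 + 1 + 0 + 1 + 0 + 0 + 1 = 3 ≡ 1 (mod 2).
  s_4 = 0 + 0 + 0 + 0 + 0 + 0 + 1 + 1 = 2 ≡ 0 (mod 2).
s = (1, 1, 1, 0)^T — this equals column 14 of H (binary 1110), so error is at position 14.
Correct: flip bit 14 of r = 000101010101101 to get c = 000101010101111.


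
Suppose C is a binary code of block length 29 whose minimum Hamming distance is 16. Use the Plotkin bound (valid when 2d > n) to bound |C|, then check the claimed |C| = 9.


Plotkin bound M ≤ 10; given |C| = 9 ≤ bound (satisfied).

Check applicability: 2d = 32, n = 29.
2d − n = 3 > 0, so Plotkin applies.
Compute d/(2d−n) = 16/3 ≈ 5.3333.
⌊d/(2d−n)⌋ = 5.
Plotkin bound: M ≤ 2·5 = 10.
Given |C| = 9, check: satisfied.
This |C| is below the Plotkin bound.


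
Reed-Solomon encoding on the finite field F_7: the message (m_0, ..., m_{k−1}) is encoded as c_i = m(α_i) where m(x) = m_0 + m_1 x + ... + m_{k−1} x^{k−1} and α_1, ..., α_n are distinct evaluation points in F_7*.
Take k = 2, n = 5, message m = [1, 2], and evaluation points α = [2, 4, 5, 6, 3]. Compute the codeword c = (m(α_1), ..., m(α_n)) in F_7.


c = [5, 2, 4, 6, 0]

Message polynomial: m(x) = 1 + 2·x (mod 7).
For each evaluation point α_i, compute m(α_i) mod 7:
  α_1 = 2: Horner steps 2 → 5, so m(2) = 5.
  α_2 = 4: Horner steps 2 → 2, so m(4) = 2.
  α_3 = 5: Horner steps 2 → 4, so m(5) = 4.
  α_4 = 6: Horner steps 2 → 6, so m(6) = 6.
  α_5 = 3: Horner steps 2 → 0, so m(3) = 0.
Codeword c = [5, 2, 4, 6, 0] ∈ F_7^5.


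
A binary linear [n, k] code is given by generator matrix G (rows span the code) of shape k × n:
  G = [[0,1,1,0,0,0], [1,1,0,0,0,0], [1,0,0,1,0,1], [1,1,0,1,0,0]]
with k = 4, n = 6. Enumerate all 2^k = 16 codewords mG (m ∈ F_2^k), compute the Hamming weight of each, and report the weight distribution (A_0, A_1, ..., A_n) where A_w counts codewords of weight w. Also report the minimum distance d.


Weight distribution: A_0 = 1, A_1 = 1, A_2 = 6, A_3 = 6, A_4 = 1, A_5 = 1. Minimum distance d = 1.

Enumerate all 2^4 = 16 messages m ∈ F_2^4.
For each, compute codeword c = mG in F_2^6, then tally its weight.
  m = 0000 → c = 000000, weight = 0.
  m = 1000 → c = 011000, weight = 2.
  m = 0100 → c = 110000, weight = 2.
  m = 1100 → c = 101000, weight = 2.
  m = 0010 → c = 100101, weight = 3.
  m = 1010 → c = 111101, weight = 5.
  m = 0110 → c = 010101, weight = 3.
  m = 1110 → c = 001101, weight = 3.
  m = 0001 → c = 110100, weight = 3.
  m = 1001 → c = 101100, weight = 3.
  m = 0101 → c = 000100, weight = 1.
  m = 1101 → c = 011100, weight = 3.
  m = 0011 → c = 010001, weight = 2.
  m = 1011 → c = 001001, weight = 2.
  m = 0111 → c = 100001, weight = 2.
  m = 1111 → c = 111001, weight = 4.
Tally weights:
  weight 0: 1 codewords.
  weight 1: 1 codewords.
  weight 2: 6 codewords.
  weight 3: 6 codewords.
  weight 4: 1 codewords.
  weight 5: 1 codewords.
Minimum distance d = smallest w > 0 with A_w > 0 = 1.
Sanity: Σ A_w = 16 = 2^4 = 16 ✓.


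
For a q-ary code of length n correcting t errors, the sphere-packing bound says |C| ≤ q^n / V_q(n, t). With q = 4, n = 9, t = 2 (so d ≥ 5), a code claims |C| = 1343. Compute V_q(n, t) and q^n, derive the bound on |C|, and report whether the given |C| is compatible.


V_q(n, t) = 352, q^n = 262144, Hamming bound = 744, |C| = 1343 > bound (violated).

Step 1: Compute V_q(n, t) = Σ_{j=0}^2 C(n, j) (q−1)^j.
  j = 0: C(9,0)·(3)^0 = 1·1 = 1.
  j = 1: C(9,1)·(3)^1 = 9·3 = 27.
  j = 2: C(9,2)·(3)^2 = 36·9 = 324.
  V_q(n, t) = 1 + 27 + 324 = 352.
Step 2: q^n = 4^9 = 262144.
Step 3: Hamming bound ⌊q^n / V_q(n,t)⌋ = ⌊262144/352⌋ = 744.
Step 4: Compare |C| = 1343 to 744: violated.
The claimed |C| lies above the Hamming bound, so no 4-ary code of length 9 with d ≥ 5 can have 1343 codewords.


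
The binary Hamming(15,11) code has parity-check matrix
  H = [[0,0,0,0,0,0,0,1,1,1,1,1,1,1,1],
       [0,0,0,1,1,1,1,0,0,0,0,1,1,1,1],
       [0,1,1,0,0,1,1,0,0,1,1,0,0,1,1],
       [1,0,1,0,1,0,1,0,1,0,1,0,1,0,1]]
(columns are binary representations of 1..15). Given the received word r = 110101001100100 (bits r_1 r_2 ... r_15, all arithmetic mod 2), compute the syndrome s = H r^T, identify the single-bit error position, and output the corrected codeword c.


s = (1, 1, 1, 1)^T, error position = 15, corrected codeword c = 110101001100101

Compute s = H r^T mod 2 one row at a time:
  s_1 = 0 + 1 + 1 + 0 + 0 + 1 + 0 + 0 = 3 ≡ 1 (mod 2).
  s_2 = 1 + 0 + 1 + 0 + 0 + 1 + 0 + 0 = 3 ≡ 1 (mod 2).
  s_3 = 1 + 0 + 1 + 0 + 1 + 0 + 0 + 0 = 3 ≡ 1 (mod 2).
  s_4 = 1 + 0 + 0 + 0 + 1 + 0 + 1 + 0 = 3 ≡ 1 (mod 2).
s = (1, 1, 1, 1)^T — this equals column 15 of H (binary 1111), so error is at position 15.
Correct: flip bit 15 of r = 110101001100100 to get c = 110101001100101.


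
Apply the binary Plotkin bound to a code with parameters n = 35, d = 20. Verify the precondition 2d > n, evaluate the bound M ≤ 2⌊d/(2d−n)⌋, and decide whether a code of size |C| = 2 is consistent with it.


Plotkin bound M ≤ 8; given |C| = 2 ≤ bound (satisfied).

Check applicability: 2d = 40, n = 35.
2d − n = 5 > 0, so Plotkin applies.
Compute d/(2d−n) = 20/5 ≈ 4.0000.
⌊d/(2d−n)⌋ = 4.
Plotkin bound: M ≤ 2·4 = 8.
Given |C| = 2, check: satisfied.
This |C| is below the Plotkin bound.


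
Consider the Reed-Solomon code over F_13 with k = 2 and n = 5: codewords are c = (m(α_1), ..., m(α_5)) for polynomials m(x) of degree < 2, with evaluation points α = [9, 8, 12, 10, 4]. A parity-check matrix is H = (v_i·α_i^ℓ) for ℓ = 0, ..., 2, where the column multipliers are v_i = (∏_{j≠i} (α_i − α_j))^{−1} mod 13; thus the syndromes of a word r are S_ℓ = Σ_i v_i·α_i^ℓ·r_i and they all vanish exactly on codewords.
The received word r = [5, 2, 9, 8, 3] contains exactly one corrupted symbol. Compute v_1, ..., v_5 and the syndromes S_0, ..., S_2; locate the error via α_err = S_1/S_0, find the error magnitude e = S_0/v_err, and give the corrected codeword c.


S = (6, 7, 6), error at position 3, error magnitude e = 8, c = [5, 2, 1, 8, 3].

Step 1: column multipliers v_i = (∏_{j≠i}(α_i − α_j))^{−1} mod 13.
  i = 1 (α = 9): (9−8)(9−12)(9−10)(9−4) = 1·(−3)·(−1)·5 = 15 ≡ 2, so v_1 = 2^{−1} = 7 (mod 13).
  i = 2 (α = 8): (8−9)(8−12)(8−10)(8−4) = (−1)·(−4)·(−2)·4 = −32 ≡ 7, so v_2 = 7^{−1} = 2 (mod 13).
  i = 3 (α = 12): (12−9)(12−8)(12−10)(12−4) = 3·4·2·8 = 192 ≡ 10, so v_3 = 10^{−1} = 4 (mod 13).
  i = 4 (α = 10): (10−9)(10−8)(10−12)(10−4) = 1·2·(−2)·6 = −24 ≡ 2, so v_4 = 2^{−1} = 7 (mod 13).
  i = 5 (α = 4): (4−9)(4−8)(4−12)(4−10) = (−5)·(−4)·(−8)·(−6) = 960 ≡ 11, so v_5 = 11^{−1} = 6 (mod 13).
  v = [7, 2, 4, 7, 6].
Step 2: syndromes of r = [5, 2, 9, 8, 3] (all sums mod 13).
  S_0 = Σ v_i r_i = 7·5 + 2·2 + 4·9 + 7·8 + 6·3 = 149 ≡ 6.
  S_1 = Σ v_i α_i r_i = 7·9·5 + 2·8·2 + 4·12·9 + 7·10·8 + 6·4·3 = 1411 ≡ 7.
  α_i^2 mod 13 = [3, 12, 1, 9, 3].
  S_2 = Σ v_i α_i^2 r_i = 7·3·5 + 2·12·2 + 4·1·9 + 7·9·8 + 6·3·3 = 747 ≡ 6.
  S = (6, 7, 6) ≠ 0, so r is not a codeword (an error is present).
Step 3: locate the error. For a single error e at position i, S_ℓ = v_i·e·α_i^ℓ, so α_err = S_1/S_0.
  S_0^{−1} = 6^{−1} = 11 (mod 13), so α_err = 7·11 = 77 ≡ 12 = α_3. Error position i = 3.
  Consistency check: S_2/S_1 = 6·2 = 12 ≡ 12 = α_err ✓ (single-error assumption holds).
Step 4: error magnitude e = S_0/v_3 = S_0·∏_{j≠3}(α_3 − α_j) = 6·10 = 60 ≡ 8 (mod 13).
Step 5: correct position 3: c_3 = r_3 − e = 9 − 8 ≡ 1 (mod 13). Hence c = [5, 2, 1, 8, 3].
  Check: interpolating c through the α_i gives m(x) = 4 + 3·x (degree < 2) with m(α_i) = c_i for every i, so c is indeed a codeword.


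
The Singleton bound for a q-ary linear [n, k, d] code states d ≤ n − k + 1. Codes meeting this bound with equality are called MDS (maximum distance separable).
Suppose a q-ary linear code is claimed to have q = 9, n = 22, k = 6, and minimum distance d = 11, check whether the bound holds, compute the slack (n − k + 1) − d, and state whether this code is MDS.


Singleton RHS = n − k + 1 = 17, slack = 6, bound satisfied, not MDS.

Singleton bound: d ≤ n − k + 1.
Here n = 22, k = 6, so n − k + 1 = 17.
Given d = 11, check d ≤ 17: YES.
Slack = (n − k + 1) − d = 6.
The code is NOT MDS (slack = 6 > 0).
Description: the claimed parameters are [22, 6, 11]_9; such a code would be non-MDS.


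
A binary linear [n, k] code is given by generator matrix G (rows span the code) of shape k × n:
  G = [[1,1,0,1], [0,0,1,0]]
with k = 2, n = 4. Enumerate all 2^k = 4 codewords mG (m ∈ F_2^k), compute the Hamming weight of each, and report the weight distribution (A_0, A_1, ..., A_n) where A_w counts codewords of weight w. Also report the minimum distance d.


Weight distribution: A_0 = 1, A_1 = 1, A_3 = 1, A_4 = 1. Minimum distance d = 1.

Enumerate all 2^2 = 4 messages m ∈ F_2^2.
For each, compute codeword c = mG in F_2^4, then tally its weight.
  m = 00 → c = 0000, weight = 0.
  m = 10 → c = 1101, weight = 3.
  m = 01 → c = 0010, weight = 1.
  m = 11 → c = 1111, weight = 4.
Tally weights:
  weight 0: 1 codewords.
  weight 1: 1 codewords.
  weight 3: 1 codewords.
  weight 4: 1 codewords.
Minimum distance d = smallest w > 0 with A_w > 0 = 1.
Sanity: Σ A_w = 4 = 2^2 = 4 ✓.


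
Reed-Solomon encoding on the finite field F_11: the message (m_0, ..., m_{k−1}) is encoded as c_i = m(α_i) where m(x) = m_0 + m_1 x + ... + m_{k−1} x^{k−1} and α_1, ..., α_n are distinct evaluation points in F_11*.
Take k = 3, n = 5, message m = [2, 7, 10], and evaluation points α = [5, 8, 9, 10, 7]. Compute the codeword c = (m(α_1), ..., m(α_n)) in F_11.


c = [1, 5, 6, 5, 2]

Message polynomial: m(x) = 2 + 7·x + 10·x^2 (mod 11).
For each evaluation point α_i, compute m(α_i) mod 11:
  α_1 = 5: Horner steps 10 → 2 → 1, so m(5) = 1.
  α_2 = 8: Horner steps 10 → 10 → 5, so m(8) = 5.
  α_3 = 9: Horner steps 10 → 9 → 6, so m(9) = 6.
  α_4 = 10: Horner steps 10 → 8 → 5, so m(10) = 5.
  α_5 = 7: Horner steps 10 → 0 → 2, so m(7) = 2.
Codeword c = [1, 5, 6, 5, 2] ∈ F_11^5.


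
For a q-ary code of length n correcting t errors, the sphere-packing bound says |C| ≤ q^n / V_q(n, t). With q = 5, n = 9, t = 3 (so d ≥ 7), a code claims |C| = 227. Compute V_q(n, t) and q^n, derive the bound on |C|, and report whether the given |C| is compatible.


V_q(n, t) = 5989, q^n = 1953125, Hamming bound = 326, |C| = 227 ≤ bound (satisfied).

Step 1: Compute V_q(n, t) = Σ_{j=0}^3 C(n, j) (q−1)^j.
  j = 0: C(9,0)·(4)^0 = 1·1 = 1.
  j = 1: C(9,1)·(4)^1 = 9·4 = 36.
  j = 2: C(9,2)·(4)^2 = 36·16 = 576.
  j = 3: C(9,3)·(4)^3 = 84·64 = 5376.
  V_q(n, t) = 1 + 36 + 576 + 5376 = 5989.
Step 2: q^n = 5^9 = 1953125.
Step 3: Hamming bound ⌊q^n / V_q(n,t)⌋ = ⌊1953125/5989⌋ = 326.
Step 4: Compare |C| = 227 to 326: satisfied.
The claimed |C| lies below the Hamming bound.


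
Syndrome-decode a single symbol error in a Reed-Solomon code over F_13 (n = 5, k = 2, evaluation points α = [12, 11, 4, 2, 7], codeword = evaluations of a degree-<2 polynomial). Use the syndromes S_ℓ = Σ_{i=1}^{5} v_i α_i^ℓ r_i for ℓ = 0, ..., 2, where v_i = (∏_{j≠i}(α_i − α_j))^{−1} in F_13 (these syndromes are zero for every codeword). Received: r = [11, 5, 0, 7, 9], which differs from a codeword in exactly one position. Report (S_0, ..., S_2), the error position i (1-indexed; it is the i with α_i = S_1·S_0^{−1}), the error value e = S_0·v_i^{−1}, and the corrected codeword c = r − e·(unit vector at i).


S = (11, 4, 5), error at position 2, error magnitude e = 10, c = [11, 8, 0, 7, 9].

Step 1: column multipliers v_i = (∏_{j≠i}(α_i − α_j))^{−1} mod 13.
  i = 1 (α = 12): (12−11)(12−4)(12−2)(12−7) = 1·8·10·5 = 400 ≡ 10, so v_1 = 10^{−1} = 4 (mod 13).
  i = 2 (α = 11): (11−12)(11−4)(11−2)(11−7) = (−1)·7·9·4 = −252 ≡ 8, so v_2 = 8^{−1} = 5 (mod 13).
  i = 3 (α = 4): (4−12)(4−11)(4−2)(4−7) = (−8)·(−7)·2·(−3) = −336 ≡ 2, so v_3 = 2^{−1} = 7 (mod 13).
  i = 4 (α = 2): (2−12)(2−11)(2−4)(2−7) = (−10)·(−9)·(−2)·(−5) = 900 ≡ 3, so v_4 = 3^{−1} = 9 (mod 13).
  i = 5 (α = 7): (7−12)(7−11)(7−4)(7−2) = (−5)·(−4)·3·5 = 300 ≡ 1, so v_5 = 1^{−1} = 1 (mod 13).
  v = [4, 5, 7, 9, 1].
Step 2: syndromes of r = [11, 5, 0, 7, 9] (all sums mod 13).
  S_0 = Σ v_i r_i = 4·11 + 5·5 + 7·0 + 9·7 + 1·9 = 141 ≡ 11.
  S_1 = Σ v_i α_i r_i = 4·12·11 + 5·11·5 + 7·4·0 + 9·2·7 + 1·7·9 = 992 ≡ 4.
  α_i^2 mod 13 = [1, 4, 3, 4, 10].
  S_2 = Σ v_i α_i^2 r_i = 4·1·11 + 5·4·5 + 7·3·0 + 9·4·7 + 1·10·9 = 486 ≡ 5.
  S = (11, 4, 5) ≠ 0, so r is not a codeword (an error is present).
Step 3: locate the error. For a single error e at position i, S_ℓ = v_i·e·α_i^ℓ, so α_err = S_1/S_0.
  S_0^{−1} = 11^{−1} = 6 (mod 13), so α_err = 4·6 = 24 ≡ 11 = α_2. Error position i = 2.
  Consistency check: S_2/S_1 = 5·10 = 50 ≡ 11 = α_err ✓ (single-error assumption holds).
Step 4: error magnitude e = S_0/v_2 = S_0·∏_{j≠2}(α_2 − α_j) = 11·8 = 88 ≡ 10 (mod 13).
Step 5: correct position 2: c_2 = r_2 − e = 5 − 10 ≡ 8 (mod 13). Hence c = [11, 8, 0, 7, 9].
  Check: interpolating c through the α_i gives m(x) = 1 + 3·x (degree < 2) with m(α_i) = c_i for every i, so c is indeed a codeword.


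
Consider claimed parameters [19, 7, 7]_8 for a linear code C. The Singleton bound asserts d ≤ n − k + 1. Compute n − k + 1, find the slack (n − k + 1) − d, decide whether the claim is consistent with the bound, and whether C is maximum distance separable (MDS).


Singleton RHS = n − k + 1 = 13, slack = 6, bound satisfied, not MDS.

Singleton bound: d ≤ n − k + 1.
Here n = 19, k = 7, so n − k + 1 = 13.
Given d = 7, check d ≤ 13: YES.
Slack = (n − k + 1) − d = 6.
The code is NOT MDS (slack = 6 > 0).
Description: the claimed parameters are [19, 7, 7]_8; such a code would be non-MDS.


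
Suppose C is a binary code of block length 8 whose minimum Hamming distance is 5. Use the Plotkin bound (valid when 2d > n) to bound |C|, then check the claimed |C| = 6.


Plotkin bound M ≤ 4; given |C| = 6 > bound (violated).

Check applicability: 2d = 10, n = 8.
2d − n = 2 > 0, so Plotkin applies.
Compute d/(2d−n) = 5/2 ≈ 2.5000.
⌊d/(2d−n)⌋ = 2.
Plotkin bound: M ≤ 2·2 = 4.
Given |C| = 6, check: VIOLATED.
This |C| is above the Plotkin bound, so no binary code with n = 8, d = 5 and 6 codewords exists.


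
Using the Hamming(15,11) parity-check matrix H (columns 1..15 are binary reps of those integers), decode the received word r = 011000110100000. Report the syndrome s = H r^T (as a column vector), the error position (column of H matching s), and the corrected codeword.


s = (0, 1, 0, 0)^T, error position = 4, corrected codeword c = 011100110100000

Compute s = H r^T mod 2 one row at a time:
  s_1 = 1 + 0 + 1 + 0 + 0 + 0 + 0 + 0 = 2 ≡ 0 (mod 2).
  s_2 = 0 + 0 + 0 + 1 + 0 + 0 + 0 + 0 = 1 ≡ 1 (mod 2).
  s_3 = 1 + 1 + 0 + 1 + 1 + 0 + 0 + 0 = 4 ≡ 0 (mod 2).
  s_4 = 0 + 1 + 0 + 1 + 0 + 0 + 0 + 0 = 2 ≡ 0 (mod 2).
s = (0, 1, 0, 0)^T — this equals column 4 of H (binary 0100), so error is at position 4.
Correct: flip bit 4 of r = 011000110100000 to get c = 011100110100000.


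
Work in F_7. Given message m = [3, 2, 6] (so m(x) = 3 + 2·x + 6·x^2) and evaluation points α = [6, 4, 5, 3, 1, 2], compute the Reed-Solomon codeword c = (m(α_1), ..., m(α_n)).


c = [0, 2, 2, 0, 4, 3]

Message polynomial: m(x) = 3 + 2·x + 6·x^2 (mod 7).
For each evaluation point α_i, compute m(α_i) mod 7:
  α_1 = 6: Horner steps 6 → 3 → 0, so m(6) = 0.
  α_2 = 4: Horner steps 6 → 5 → 2, so m(4) = 2.
  α_3 = 5: Horner steps 6 → 4 → 2, so m(5) = 2.
  α_4 = 3: Horner steps 6 → 6 → 0, so m(3) = 0.
  α_5 = 1: Horner steps 6 → 1 → 4, so m(1) = 4.
  α_6 = 2: Horner steps 6 → 0 → 3, so m(2) = 3.
Codeword c = [0, 2, 2, 0, 4, 3] ∈ F_7^6.


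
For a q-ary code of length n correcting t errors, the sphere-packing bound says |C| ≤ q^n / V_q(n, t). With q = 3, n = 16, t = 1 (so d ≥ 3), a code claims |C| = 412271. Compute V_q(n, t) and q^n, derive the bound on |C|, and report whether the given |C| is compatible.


V_q(n, t) = 33, q^n = 43046721, Hamming bound = 1304446, |C| = 412271 ≤ bound (satisfied).

Step 1: Compute V_q(n, t) = Σ_{j=0}^1 C(n, j) (q−1)^j.
  j = 0: C(16,0)·(2)^0 = 1·1 = 1.
  j = 1: C(16,1)·(2)^1 = 16·2 = 32.
  V_q(n, t) = 1 + 32 = 33.
Step 2: q^n = 3^16 = 43046721.
Step 3: Hamming bound ⌊q^n / V_q(n,t)⌋ = ⌊43046721/33⌋ = 1304446.
Step 4: Compare |C| = 412271 to 1304446: satisfied.
The claimed |C| lies below the Hamming bound.


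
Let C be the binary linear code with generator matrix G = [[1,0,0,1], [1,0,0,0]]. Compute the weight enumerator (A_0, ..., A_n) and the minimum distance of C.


Weight distribution: A_0 = 1, A_1 = 2, A_2 = 1. Minimum distance d = 1.

Enumerate all 2^2 = 4 messages m ∈ F_2^2.
For each, compute codeword c = mG in F_2^4, then tally its weight.
  m = 00 → c = 0000, weight = 0.
  m = 10 → c = 1001, weight = 2.
  m = 01 → c = 1000, weight = 1.
  m = 11 → c = 0001, weight = 1.
Tally weights:
  weight 0: 1 codewords.
  weight 1: 2 codewords.
  weight 2: 1 codewords.
Minimum distance d = smallest w > 0 with A_w > 0 = 1.
Sanity: Σ A_w = 4 = 2^2 = 4 ✓.


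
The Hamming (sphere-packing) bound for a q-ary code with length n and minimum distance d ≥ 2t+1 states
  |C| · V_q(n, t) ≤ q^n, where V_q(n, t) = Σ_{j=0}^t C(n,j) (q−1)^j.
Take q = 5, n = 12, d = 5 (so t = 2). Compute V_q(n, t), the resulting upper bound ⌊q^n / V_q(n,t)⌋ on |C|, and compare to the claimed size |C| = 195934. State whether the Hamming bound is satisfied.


V_q(n, t) = 1105, q^n = 244140625, Hamming bound = 220941, |C| = 195934 ≤ bound (satisfied).

Step 1: Compute V_q(n, t) = Σ_{j=0}^2 C(n, j) (q−1)^j.
  j = 0: C(12,0)·(4)^0 = 1·1 = 1.
  j = 1: C(12,1)·(4)^1 = 12·4 = 48.
  j = 2: C(12,2)·(4)^2 = 66·16 = 1056.
  V_q(n, t) = 1 + 48 + 1056 = 1105.
Step 2: q^n = 5^12 = 244140625.
Step 3: Hamming bound ⌊q^n / V_q(n,t)⌋ = ⌊244140625/1105⌋ = 220941.
Step 4: Compare |C| = 195934 to 220941: satisfied.
The claimed |C| lies below the Hamming bound.


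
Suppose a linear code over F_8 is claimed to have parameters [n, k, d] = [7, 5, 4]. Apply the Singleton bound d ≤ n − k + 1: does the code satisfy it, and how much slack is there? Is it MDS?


Singleton RHS = n − k + 1 = 3, slack = -1, bound violated (no such code; not MDS).

Singleton bound: d ≤ n − k + 1.
Here n = 7, k = 5, so n − k + 1 = 3.
Given d = 4, check d ≤ 3: NO.
Slack = (n − k + 1) − d = -1.
The slack is negative: d = 4 exceeds n − k + 1 = 3 by 1, so the Singleton bound is violated and no linear [7, 5, 4]_8 code can exist. In particular it is not MDS (MDS requires d = n − k + 1 exactly).
Description: the claimed parameters are [7, 5, 4]_8; such a code would be impossible (violates the Singleton bound).


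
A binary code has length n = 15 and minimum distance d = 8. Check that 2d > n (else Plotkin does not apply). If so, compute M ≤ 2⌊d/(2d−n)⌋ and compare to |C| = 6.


Plotkin bound M ≤ 16; given |C| = 6 ≤ bound (satisfied).

Check applicability: 2d = 16, n = 15.
2d − n = 1 > 0, so Plotkin applies.
Compute d/(2d−n) = 8/1 ≈ 8.0000.
⌊d/(2d−n)⌋ = 8.
Plotkin bound: M ≤ 2·8 = 16.
Given |C| = 6, check: satisfied.
This |C| is below the Plotkin bound.


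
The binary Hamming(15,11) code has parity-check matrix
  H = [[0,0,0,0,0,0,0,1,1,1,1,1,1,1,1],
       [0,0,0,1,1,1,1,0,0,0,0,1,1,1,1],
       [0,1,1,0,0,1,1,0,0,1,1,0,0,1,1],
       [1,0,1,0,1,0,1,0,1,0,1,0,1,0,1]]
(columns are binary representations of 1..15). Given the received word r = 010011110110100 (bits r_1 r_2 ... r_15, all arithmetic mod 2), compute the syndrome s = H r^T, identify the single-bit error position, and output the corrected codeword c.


s = (0, 0, 1, 0)^T, error position = 2, corrected codeword c = 000011110110100

Compute s = H r^T mod 2 one row at a time:
  s_1 = 1 + 0 + 1 + 1 + 0 + 1 + 0 + 0 = 4 ≡ 0 (mod 2).
  s_2 = 0 + 1 + 1 + 1 + 0 + 1 + 0 + 0 = 4 ≡ 0 (mod 2).
  s_3 = 1 + 0 + 1 + 1 + 1 + 1 + 0 + 0 = 5 ≡ 1 (mod 2).
  s_4 = 0 + 0 + 1 + 1 + 0 + 1 + 1 + 0 = 4 ≡ 0 (mod 2).
s = (0, 0, 1, 0)^T — this equals column 2 of H (binary 0010), so error is at position 2.
Correct: flip bit 2 of r = 010011110110100 to get c = 000011110110100.


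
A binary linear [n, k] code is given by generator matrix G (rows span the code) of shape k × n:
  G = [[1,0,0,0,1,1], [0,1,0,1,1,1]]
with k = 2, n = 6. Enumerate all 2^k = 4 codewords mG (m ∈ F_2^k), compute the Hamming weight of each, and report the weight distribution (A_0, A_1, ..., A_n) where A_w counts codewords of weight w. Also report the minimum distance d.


Weight distribution: A_0 = 1, A_3 = 2, A_4 = 1. Minimum distance d = 3.

Enumerate all 2^2 = 4 messages m ∈ F_2^2.
For each, compute codeword c = mG in F_2^6, then tally its weight.
  m = 00 → c = 000000, weight = 0.
  m = 10 → c = 100011, weight = 3.
  m = 01 → c = 010111, weight = 4.
  m = 11 → c = 110100, weight = 3.
Tally weights:
  weight 0: 1 codewords.
  weight 3: 2 codewords.
  weight 4: 1 codewords.
Minimum distance d = smallest w > 0 with A_w > 0 = 3.
Sanity: Σ A_w = 4 = 2^2 = 4 ✓.


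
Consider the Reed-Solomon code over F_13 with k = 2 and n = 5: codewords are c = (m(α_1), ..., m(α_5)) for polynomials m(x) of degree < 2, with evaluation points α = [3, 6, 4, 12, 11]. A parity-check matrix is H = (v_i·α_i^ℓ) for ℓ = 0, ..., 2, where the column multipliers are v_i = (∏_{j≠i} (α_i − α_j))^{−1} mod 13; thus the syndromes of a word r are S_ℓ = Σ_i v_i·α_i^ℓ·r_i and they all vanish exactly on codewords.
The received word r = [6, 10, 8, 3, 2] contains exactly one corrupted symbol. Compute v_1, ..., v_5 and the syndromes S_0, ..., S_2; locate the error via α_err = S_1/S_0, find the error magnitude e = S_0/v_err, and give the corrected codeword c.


S = (8, 11, 7), error at position 1, error magnitude e = 12, c = [7, 10, 8, 3, 2].

Step 1: column multipliers v_i = (∏_{j≠i}(α_i − α_j))^{−1} mod 13.
  i = 1 (α = 3): (3−6)(3−4)(3−12)(3−11) = (−3)·(−1)·(−9)·(−8) = 216 ≡ 8, so v_1 = 8^{−1} = 5 (mod 13).
  i = 2 (α = 6): (6−3)(6−4)(6−12)(6−11) = 3·2·(−6)·(−5) = 180 ≡ 11, so v_2 = 11^{−1} = 6 (mod 13).
  i = 3 (α = 4): (4−3)(4−6)(4−12)(4−11) = 1·(−2)·(−8)·(−7) = −112 ≡ 5, so v_3 = 5^{−1} = 8 (mod 13).
  i = 4 (α = 12): (12−3)(12−6)(12−4)(12−11) = 9·6·8·1 = 432 ≡ 3, so v_4 = 3^{−1} = 9 (mod 13).
  i = 5 (α = 11): (11−3)(11−6)(11−4)(11−12) = 8·5·7·(−1) = −280 ≡ 6, so v_5 = 6^{−1} = 11 (mod 13).
  v = [5, 6, 8, 9, 11].
Step 2: syndromes of r = [6, 10, 8, 3, 2] (all sums mod 13).
  S_0 = Σ v_i r_i = 5·6 + 6·10 + 8·8 + 9·3 + 11·2 = 203 ≡ 8.
  S_1 = Σ v_i α_i r_i = 5·3·6 + 6·6·10 + 8·4·8 + 9·12·3 + 11·11·2 = 1272 ≡ 11.
  α_i^2 mod 13 = [9, 10, 3, 1, 4].
  S_2 = Σ v_i α_i^2 r_i = 5·9·6 + 6·10·10 + 8·3·8 + 9·1·3 + 11·4·2 = 1177 ≡ 7.
  S = (8, 11, 7) ≠ 0, so r is not a codeword (an error is present).
Step 3: locate the error. For a single error e at position i, S_ℓ = v_i·e·α_i^ℓ, so α_err = S_1/S_0.
  S_0^{−1} = 8^{−1} = 5 (mod 13), so α_err = 11·5 = 55 ≡ 3 = α_1. Error position i = 1.
  Consistency check: S_2/S_1 = 7·6 = 42 ≡ 3 = α_err ✓ (single-error assumption holds).
Step 4: error magnitude e = S_0/v_1 = S_0·∏_{j≠1}(α_1 − α_j) = 8·8 = 64 ≡ 12 (mod 13).
Step 5: correct position 1: c_1 = r_1 − e = 6 − 12 ≡ 7 (mod 13). Hence c = [7, 10, 8, 3, 2].
  Check: interpolating c through the α_i gives m(x) = 4 + 1·x (degree < 2) with m(α_i) = c_i for every i, so c is indeed a codeword.


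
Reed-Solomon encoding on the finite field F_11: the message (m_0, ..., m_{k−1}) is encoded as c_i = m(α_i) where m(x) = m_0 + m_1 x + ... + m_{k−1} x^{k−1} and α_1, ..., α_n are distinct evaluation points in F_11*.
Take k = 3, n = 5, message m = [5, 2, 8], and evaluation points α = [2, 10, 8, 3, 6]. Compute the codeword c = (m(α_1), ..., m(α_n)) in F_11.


c = [8, 0, 5, 6, 8]

Message polynomial: m(x) = 5 + 2·x + 8·x^2 (mod 11).
For each evaluation point α_i, compute m(α_i) mod 11:
  α_1 = 2: Horner steps 8 → 7 → 8, so m(2) = 8.
  α_2 = 10: Horner steps 8 → 5 → 0, so m(10) = 0.
  α_3 = 8: Horner steps 8 → 0 → 5, so m(8) = 5.
  α_4 = 3: Horner steps 8 → 4 → 6, so m(3) = 6.
  α_5 = 6: Horner steps 8 → 6 → 8, so m(6) = 8.
Codeword c = [8, 0, 5, 6, 8] ∈ F_11^5.


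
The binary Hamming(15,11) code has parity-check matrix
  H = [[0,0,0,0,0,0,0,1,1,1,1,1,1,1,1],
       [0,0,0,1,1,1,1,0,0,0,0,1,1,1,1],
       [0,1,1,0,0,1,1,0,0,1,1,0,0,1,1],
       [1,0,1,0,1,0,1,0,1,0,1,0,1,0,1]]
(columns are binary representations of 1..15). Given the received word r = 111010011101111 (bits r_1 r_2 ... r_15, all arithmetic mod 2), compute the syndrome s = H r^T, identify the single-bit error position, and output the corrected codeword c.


s = (1, 1, 1, 0)^T, error position = 14, corrected codeword c = 111010011101101

Compute s = H r^T mod 2 one row at a time:
  s_1 = 1 + 1 + 1 + 0 + 1 + 1 + 1 + 1 = 7 ≡ 1 (mod 2).
  s_2 = 0 + 1 + 0 + 0 + 1 + 1 + 1 + 1 = 5 ≡ 1 (mod 2).
  s_3 = 1 + 1 + 0 + 0 + 1 + 0 + 1 + 1 = 5 ≡ 1 (mod 2).
  s_4 = 1 + 1 + 1 + 0 + 1 + 0 + 1 + 1 = 6 ≡ 0 (mod 2).
s = (1, 1, 1, 0)^T — this equals column 14 of H (binary 1110), so error is at position 14.
Correct: flip bit 14 of r = 111010011101111 to get c = 111010011101101.


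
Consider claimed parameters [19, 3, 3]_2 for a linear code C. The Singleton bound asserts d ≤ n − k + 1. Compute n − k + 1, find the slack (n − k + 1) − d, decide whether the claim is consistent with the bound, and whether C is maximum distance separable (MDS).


Singleton RHS = n − k + 1 = 17, slack = 14, bound satisfied, not MDS.

Singleton bound: d ≤ n − k + 1.
Here n = 19, k = 3, so n − k + 1 = 17.
Given d = 3, check d ≤ 17: YES.
Slack = (n − k + 1) − d = 14.
The code is NOT MDS (slack = 14 > 0).
Description: the claimed parameters are [19, 3, 3]_2; such a code would be non-MDS.


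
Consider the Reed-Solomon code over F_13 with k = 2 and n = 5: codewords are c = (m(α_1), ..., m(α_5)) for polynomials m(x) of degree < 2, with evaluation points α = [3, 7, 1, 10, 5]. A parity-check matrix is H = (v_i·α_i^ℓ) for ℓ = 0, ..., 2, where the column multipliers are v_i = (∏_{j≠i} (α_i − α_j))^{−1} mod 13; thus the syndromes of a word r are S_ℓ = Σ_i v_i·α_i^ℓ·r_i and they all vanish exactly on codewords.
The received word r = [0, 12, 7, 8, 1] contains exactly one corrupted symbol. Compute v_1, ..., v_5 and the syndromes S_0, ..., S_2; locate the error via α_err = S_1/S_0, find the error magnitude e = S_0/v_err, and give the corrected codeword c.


S = (4, 7, 9), error at position 5, error magnitude e = 8, c = [0, 12, 7, 8, 6].

Step 1: column multipliers v_i = (∏_{j≠i}(α_i − α_j))^{−1} mod 13.
  i = 1 (α = 3): (3−7)(3−1)(3−10)(3−5) = (−4)·2·(−7)·(−2) = −112 ≡ 5, so v_1 = 5^{−1} = 8 (mod 13).
  i = 2 (α = 7): (7−3)(7−1)(7−10)(7−5) = 4·6·(−3)·2 = −144 ≡ 12, so v_2 = 12^{−1} = 12 (mod 13).
  i = 3 (α = 1): (1−3)(1−7)(1−10)(1−5) = (−2)·(−6)·(−9)·(−4) = 432 ≡ 3, so v_3 = 3^{−1} = 9 (mod 13).
  i = 4 (α = 10): (10−3)(10−7)(10−1)(10−5) = 7·3·9·5 = 945 ≡ 9, so v_4 = 9^{−1} = 3 (mod 13).
  i = 5 (α = 5): (5−3)(5−7)(5−1)(5−10) = 2·(−2)·4·(−5) = 80 ≡ 2, so v_5 = 2^{−1} = 7 (mod 13).
  v = [8, 12, 9, 3, 7].
Step 2: syndromes of r = [0, 12, 7, 8, 1] (all sums mod 13).
  S_0 = Σ v_i r_i = 8·0 + 12·12 + 9·7 + 3·8 + 7·1 = 238 ≡ 4.
  S_1 = Σ v_i α_i r_i = 8·3·0 + 12·7·12 + 9·1·7 + 3·10·8 + 7·5·1 = 1346 ≡ 7.
  α_i^2 mod 13 = [9, 10, 1, 9, 12].
  S_2 = Σ v_i α_i^2 r_i = 8·9·0 + 12·10·12 + 9·1·7 + 3·9·8 + 7·12·1 = 1803 ≡ 9.
  S = (4, 7, 9) ≠ 0, so r is not a codeword (an error is present).
Step 3: locate the error. For a single error e at position i, S_ℓ = v_i·e·α_i^ℓ, so α_err = S_1/S_0.
  S_0^{−1} = 4^{−1} = 10 (mod 13), so α_err = 7·10 = 70 ≡ 5 = α_5. Error position i = 5.
  Consistency check: S_2/S_1 = 9·2 = 18 ≡ 5 = α_err ✓ (single-error assumption holds).
Step 4: error magnitude e = S_0/v_5 = S_0·∏_{j≠5}(α_5 − α_j) = 4·2 = 8 ≡ 8 (mod 13).
Step 5: correct position 5: c_5 = r_5 − e = 1 − 8 ≡ 6 (mod 13). Hence c = [0, 12, 7, 8, 6].
  Check: interpolating c through the α_i gives m(x) = 4 + 3·x (degree < 2) with m(α_i) = c_i for every i, so c is indeed a codeword.


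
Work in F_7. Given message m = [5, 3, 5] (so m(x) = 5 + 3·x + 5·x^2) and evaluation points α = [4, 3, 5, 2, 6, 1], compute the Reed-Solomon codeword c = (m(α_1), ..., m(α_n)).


c = [6, 3, 5, 3, 0, 6]

Message polynomial: m(x) = 5 + 3·x + 5·x^2 (mod 7).
For each evaluation point α_i, compute m(α_i) mod 7:
  α_1 = 4: Horner steps 5 → 2 → 6, so m(4) = 6.
  α_2 = 3: Horner steps 5 → 4 → 3, so m(3) = 3.
  α_3 = 5: Horner steps 5 → 0 → 5, so m(5) = 5.
  α_4 = 2: Horner steps 5 → 6 → 3, so m(2) = 3.
  α_5 = 6: Horner steps 5 → 5 → 0, so m(6) = 0.
  α_6 = 1: Horner steps 5 → 1 → 6, so m(1) = 6.
Codeword c = [6, 3, 5, 3, 0, 6] ∈ F_7^6.


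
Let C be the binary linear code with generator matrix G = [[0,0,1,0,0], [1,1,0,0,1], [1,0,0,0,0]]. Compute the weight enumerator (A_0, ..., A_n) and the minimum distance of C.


Weight distribution: A_0 = 1, A_1 = 2, A_2 = 2, A_3 = 2, A_4 = 1. Minimum distance d = 1.

Enumerate all 2^3 = 8 messages m ∈ F_2^3.
For each, compute codeword c = mG in F_2^5, then tally its weight.
  m = 000 → c = 00000, weight = 0.
  m = 100 → c = 00100, weight = 1.
  m = 010 → c = 11001, weight = 3.
  m = 110 → c = 11101, weight = 4.
  m = 001 → c = 10000, weight = 1.
  m = 101 → c = 10100, weight = 2.
  m = 011 → c = 01001, weight = 2.
  m = 111 → c = 01101, weight = 3.
Tally weights:
  weight 0: 1 codewords.
  weight 1: 2 codewords.
  weight 2: 2 codewords.
  weight 3: 2 codewords.
  weight 4: 1 codewords.
Minimum distance d = smallest w > 0 with A_w > 0 = 1.
Sanity: Σ A_w = 8 = 2^3 = 8 ✓.
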